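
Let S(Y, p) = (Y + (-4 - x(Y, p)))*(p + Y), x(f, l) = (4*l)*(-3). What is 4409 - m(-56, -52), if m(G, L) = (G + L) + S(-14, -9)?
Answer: 1619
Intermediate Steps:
x(f, l) = -12*l
S(Y, p) = (Y + p)*(-4 + Y + 12*p) (S(Y, p) = (Y + (-4 - (-12)*p))*(p + Y) = (Y + (-4 + 12*p))*(Y + p) = (-4 + Y + 12*p)*(Y + p) = (Y + p)*(-4 + Y + 12*p))
m(G, L) = 2898 + G + L (m(G, L) = (G + L) + ((-14)**2 - 4*(-14) - 4*(-9) + 12*(-9)**2 + 13*(-14)*(-9)) = (G + L) + (196 + 56 + 36 + 12*81 + 1638) = (G + L) + (196 + 56 + 36 + 972 + 1638) = (G + L) + 2898 = 2898 + G + L)
4409 - m(-56, -52) = 4409 - (2898 - 56 - 52) = 4409 - 1*2790 = 4409 - 2790 = 1619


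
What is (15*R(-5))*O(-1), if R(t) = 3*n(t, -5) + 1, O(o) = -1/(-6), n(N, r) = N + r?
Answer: -145/2 ≈ -72.500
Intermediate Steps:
O(o) = ⅙ (O(o) = -1*(-⅙) = ⅙)
R(t) = -14 + 3*t (R(t) = 3*(t - 5) + 1 = 3*(-5 + t) + 1 = (-15 + 3*t) + 1 = -14 + 3*t)
(15*R(-5))*O(-1) = (15*(-14 + 3*(-5)))*(⅙) = (15*(-14 - 15))*(⅙) = (15*(-29))*(⅙) = -435*⅙ = -145/2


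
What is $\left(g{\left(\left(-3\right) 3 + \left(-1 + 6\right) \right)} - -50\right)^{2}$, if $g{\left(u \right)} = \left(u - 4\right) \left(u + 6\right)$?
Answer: $1156$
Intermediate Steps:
$g{\left(u \right)} = \left(-4 + u\right) \left(6 + u\right)$
$\left(g{\left(\left(-3\right) 3 + \left(-1 + 6\right) \right)} - -50\right)^{2} = \left(\left(-24 + \left(\left(-3\right) 3 + \left(-1 + 6\right)\right)^{2} + 2 \left(\left(-3\right) 3 + \left(-1 + 6\right)\right)\right) - -50\right)^{2} = \left(\left(-24 + \left(-9 + 5\right)^{2} + 2 \left(-9 + 5\right)\right) + \left(-22 + 72\right)\right)^{2} = \left(\left(-24 + \left(-4\right)^{2} + 2 \left(-4\right)\right) + 50\right)^{2} = \left(\left(-24 + 16 - 8\right) + 50\right)^{2} = \left(-16 + 50\right)^{2} = 34^{2} = 1156$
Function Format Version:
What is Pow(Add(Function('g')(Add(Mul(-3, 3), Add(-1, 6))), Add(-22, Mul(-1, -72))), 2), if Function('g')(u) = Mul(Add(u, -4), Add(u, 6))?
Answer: 1156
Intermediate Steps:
Function('g')(u) = Mul(Add(-4, u), Add(6, u))
Pow(Add(Function('g')(Add(Mul(-3, 3), Add(-1, 6))), Add(-22, Mul(-1, -72))), 2) = Pow(Add(Add(-24, Pow(Add(Mul(-3, 3), Add(-1, 6)), 2), Mul(2, Add(Mul(-3, 3), Add(-1, 6)))), Add(-22, Mul(-1, -72))), 2) = Pow(Add(Add(-24, Pow(Add(-9, 5), 2), Mul(2, Add(-9, 5))), Add(-22, 72)), 2) = Pow(Add(Add(-24, Pow(-4, 2), Mul(2, -4)), 50), 2) = Pow(Add(Add(-24, 16, -8), 50), 2) = Pow(Add(-16, 50), 2) = Pow(34, 2) = 1156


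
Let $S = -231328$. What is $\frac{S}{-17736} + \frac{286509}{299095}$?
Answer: $\frac{9283821473}{663093615} \approx 14.001$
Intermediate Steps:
$\frac{S}{-17736} + \frac{286509}{299095} = - \frac{231328}{-17736} + \frac{286509}{299095} = \left(-231328\right) \left(- \frac{1}{17736}\right) + 286509 \cdot \frac{1}{299095} = \frac{28916}{2217} + \frac{286509}{299095} = \frac{9283821473}{663093615}$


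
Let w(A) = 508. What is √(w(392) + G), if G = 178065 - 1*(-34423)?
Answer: 2*√53249 ≈ 461.51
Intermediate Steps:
G = 212488 (G = 178065 + 34423 = 212488)
√(w(392) + G) = √(508 + 212488) = √212996 = 2*√53249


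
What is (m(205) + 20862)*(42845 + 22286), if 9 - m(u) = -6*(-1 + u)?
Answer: 1439069445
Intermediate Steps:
m(u) = 3 + 6*u (m(u) = 9 - (-6)*(-1 + u) = 9 - (6 - 6*u) = 9 + (-6 + 6*u) = 3 + 6*u)
(m(205) + 20862)*(42845 + 22286) = ((3 + 6*205) + 20862)*(42845 + 22286) = ((3 + 1230) + 20862)*65131 = (1233 + 20862)*65131 = 22095*65131 = 1439069445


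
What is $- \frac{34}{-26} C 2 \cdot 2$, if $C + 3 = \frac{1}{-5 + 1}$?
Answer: $-17$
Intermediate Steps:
$C = - \frac{13}{4}$ ($C = -3 + \frac{1}{-5 + 1} = -3 + \frac{1}{-4} = -3 - \frac{1}{4} = - \frac{13}{4} \approx -3.25$)
$- \frac{34}{-26} C 2 \cdot 2 = - \frac{34}{-26} \left(- \frac{13}{4}\right) 2 \cdot 2 = \left(-34\right) \left(- \frac{1}{26}\right) \left(\left(- \frac{13}{2}\right) 2\right) = \frac{17}{13} \left(-13\right) = -17$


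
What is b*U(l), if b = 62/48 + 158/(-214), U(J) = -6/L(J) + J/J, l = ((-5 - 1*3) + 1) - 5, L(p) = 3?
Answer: -1421/2568 ≈ -0.55335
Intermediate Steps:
l = -12 (l = ((-5 - 3) + 1) - 5 = (-8 + 1) - 5 = -7 - 5 = -12)
U(J) = -1 (U(J) = -6/3 + J/J = -6*⅓ + 1 = -2 + 1 = -1)
b = 1421/2568 (b = 62*(1/48) + 158*(-1/214) = 31/24 - 79/107 = 1421/2568 ≈ 0.55335)
b*U(l) = (1421/2568)*(-1) = -1421/2568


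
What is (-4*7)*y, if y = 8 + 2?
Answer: -280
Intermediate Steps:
y = 10
(-4*7)*y = -4*7*10 = -28*10 = -280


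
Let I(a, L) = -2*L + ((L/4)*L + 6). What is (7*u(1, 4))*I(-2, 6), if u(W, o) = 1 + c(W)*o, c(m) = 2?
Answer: 189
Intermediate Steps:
u(W, o) = 1 + 2*o
I(a, L) = 6 - 2*L + L²/4 (I(a, L) = -2*L + ((L*(¼))*L + 6) = -2*L + ((L/4)*L + 6) = -2*L + (L²/4 + 6) = -2*L + (6 + L²/4) = 6 - 2*L + L²/4)
(7*u(1, 4))*I(-2, 6) = (7*(1 + 2*4))*(6 - 2*6 + (¼)*6²) = (7*(1 + 8))*(6 - 12 + (¼)*36) = (7*9)*(6 - 12 + 9) = 63*3 = 189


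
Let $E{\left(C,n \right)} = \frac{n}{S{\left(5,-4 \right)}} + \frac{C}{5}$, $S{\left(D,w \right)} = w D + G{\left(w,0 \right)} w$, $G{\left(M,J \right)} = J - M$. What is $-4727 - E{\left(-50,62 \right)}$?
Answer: $- \frac{84875}{18} \approx -4715.3$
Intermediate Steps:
$S{\left(D,w \right)} = - w^{2} + D w$ ($S{\left(D,w \right)} = w D + \left(0 - w\right) w = D w + - w w = D w - w^{2} = - w^{2} + D w$)
$E{\left(C,n \right)} = - \frac{n}{36} + \frac{C}{5}$ ($E{\left(C,n \right)} = \frac{n}{\left(-4\right) \left(5 - -4\right)} + \frac{C}{5} = \frac{n}{\left(-4\right) \left(5 + 4\right)} + C \frac{1}{5} = \frac{n}{\left(-4\right) 9} + \frac{C}{5} = \frac{n}{-36} + \frac{C}{5} = n \left(- \frac{1}{36}\right) + \frac{C}{5} = - \frac{n}{36} + \frac{C}{5}$)
$-4727 - E{\left(-50,62 \right)} = -4727 - \left(\left(- \frac{1}{36}\right) 62 + \frac{1}{5} \left(-50\right)\right) = -4727 - \left(- \frac{31}{18} - 10\right) = -4727 - - \frac{211}{18} = -4727 + \frac{211}{18} = - \frac{84875}{18}$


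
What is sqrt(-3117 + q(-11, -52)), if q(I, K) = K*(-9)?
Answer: I*sqrt(2649) ≈ 51.468*I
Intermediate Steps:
q(I, K) = -9*K
sqrt(-3117 + q(-11, -52)) = sqrt(-3117 - 9*(-52)) = sqrt(-3117 + 468) = sqrt(-2649) = I*sqrt(2649)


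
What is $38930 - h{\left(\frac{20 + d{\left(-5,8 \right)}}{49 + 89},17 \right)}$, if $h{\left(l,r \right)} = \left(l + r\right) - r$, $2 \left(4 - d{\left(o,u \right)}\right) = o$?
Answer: $\frac{10744627}{276} \approx 38930.0$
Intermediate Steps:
$d{\left(o,u \right)} = 4 - \frac{o}{2}$
$h{\left(l,r \right)} = l$
$38930 - h{\left(\frac{20 + d{\left(-5,8 \right)}}{49 + 89},17 \right)} = 38930 - \frac{20 + \left(4 - - \frac{5}{2}\right)}{49 + 89} = 38930 - \frac{20 + \left(4 + \frac{5}{2}\right)}{138} = 38930 - \left(20 + \frac{13}{2}\right) \frac{1}{138} = 38930 - \frac{53}{2} \cdot \frac{1}{138} = 38930 - \frac{53}{276} = \frac{10744627}{276}$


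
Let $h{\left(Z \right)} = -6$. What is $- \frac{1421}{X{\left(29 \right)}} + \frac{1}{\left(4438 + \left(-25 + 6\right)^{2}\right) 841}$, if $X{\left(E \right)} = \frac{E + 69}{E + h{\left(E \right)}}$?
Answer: $- \frac{2691984651}{8071918} \approx -333.5$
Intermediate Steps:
$X{\left(E \right)} = \frac{69 + E}{-6 + E}$ ($X{\left(E \right)} = \frac{E + 69}{E - 6} = \frac{69 + E}{-6 + E}$)
$- \frac{1421}{X{\left(29 \right)}} + \frac{1}{\left(4438 + \left(-25 + 6\right)^{2}\right) 841} = - \frac{1421}{\frac{1}{-6 + 29} \left(69 + 29\right)} + \frac{1}{\left(4438 + \left(-25 + 6\right)^{2}\right) 841} = - \frac{1421}{\frac{1}{23} \cdot 98} + \frac{1}{4438 + \left(-19\right)^{2}} \cdot \frac{1}{841} = - \frac{1421}{\frac{1}{23} \cdot 98} + \frac{1}{4438 + 361} \cdot \frac{1}{841} = - \frac{1421}{\frac{98}{23}} + \frac{1}{4799} \cdot \frac{1}{841} = \left(-1421\right) \frac{23}{98} + \frac{1}{4799} \cdot \frac{1}{841} = - \frac{667}{2} + \frac{1}{4035959} = - \frac{2691984651}{8071918}$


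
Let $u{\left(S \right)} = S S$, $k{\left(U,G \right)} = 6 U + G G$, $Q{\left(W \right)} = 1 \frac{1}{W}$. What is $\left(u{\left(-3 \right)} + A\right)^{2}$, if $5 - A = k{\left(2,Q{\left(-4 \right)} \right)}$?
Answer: $\frac{961}{256} \approx 3.7539$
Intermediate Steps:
$Q{\left(W \right)} = \frac{1}{W}$
$k{\left(U,G \right)} = G^{2} + 6 U$ ($k{\left(U,G \right)} = 6 U + G^{2} = G^{2} + 6 U$)
$A = - \frac{113}{16}$ ($A = 5 - \left(\left(\frac{1}{-4}\right)^{2} + 6 \cdot 2\right) = 5 - \left(\left(- \frac{1}{4}\right)^{2} + 12\right) = 5 - \left(\frac{1}{16} + 12\right) = 5 - \frac{193}{16} = - \frac{113}{16} \approx -7.0625$)
$u{\left(S \right)} = S^{2}$
$\left(u{\left(-3 \right)} + A\right)^{2} = \left(\left(-3\right)^{2} - \frac{113}{16}\right)^{2} = \left(9 - \frac{113}{16}\right)^{2} = \left(\frac{31}{16}\right)^{2} = \frac{961}{256}$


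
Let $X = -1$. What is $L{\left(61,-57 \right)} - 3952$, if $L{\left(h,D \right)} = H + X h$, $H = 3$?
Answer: $-4010$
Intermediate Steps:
$L{\left(h,D \right)} = 3 - h$
$L{\left(61,-57 \right)} - 3952 = \left(3 - 61\right) - 3952 = -58 - 3952 = -4010$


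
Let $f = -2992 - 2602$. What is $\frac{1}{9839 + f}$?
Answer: $\frac{1}{4245} \approx 0.00023557$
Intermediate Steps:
$f = -5594$ ($f = -2992 - 2602 = -5594$)
$\frac{1}{9839 + f} = \frac{1}{9839 - 5594} = \frac{1}{4245}$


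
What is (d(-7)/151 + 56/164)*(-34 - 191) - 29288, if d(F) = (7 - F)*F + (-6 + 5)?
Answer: -180884383/6191 ≈ -29217.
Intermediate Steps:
d(F) = -1 + F*(7 - F) (d(F) = F*(7 - F) - 1 = -1 + F*(7 - F))
(d(-7)/151 + 56/164)*(-34 - 191) - 29288 = ((-1 - 1*(-7)² + 7*(-7))/151 + 56/164)*(-34 - 191) - 29288 = ((-1 - 1*49 - 49)*(1/151) + 56*(1/164))*(-225) - 29288 = ((-1 - 49 - 49)*(1/151) + 14/41)*(-225) - 29288 = (-99*1/151 + 14/41)*(-225) - 29288 = (-99/151 + 14/41)*(-225) - 29288 = -1945/6191*(-225) - 29288 = 437625/6191 - 29288 = -180884383/6191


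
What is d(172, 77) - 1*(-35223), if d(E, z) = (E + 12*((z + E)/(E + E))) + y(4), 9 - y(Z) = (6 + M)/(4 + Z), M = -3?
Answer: 12181835/344 ≈ 35412.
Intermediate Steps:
y(Z) = 9 - 3/(4 + Z) (y(Z) = 9 - (6 - 3)/(4 + Z) = 9 - 3/(4 + Z))
d(E, z) = 69/8 + E + 6*(E + z)/E (d(E, z) = (E + 12*((z + E)/(E + E))) + 3*(11 + 3*4)/(4 + 4) = (E + 12*((E + z)/((2*E)))) + 3*(11 + 12)/8 = (E + 12*((E + z)*(1/(2*E)))) + 3*(1/8)*23 = (E + 12*((E + z)/(2*E))) + 69/8 = (E + 6*(E + z)/E) + 69/8 = 69/8 + E + 6*(E + z)/E)
d(172, 77) - 1*(-35223) = (117/8 + 172 + 6*77/172) - 1*(-35223) = (117/8 + 172 + 6*77*(1/172)) + 35223 = (117/8 + 172 + 231/86) + 35223 = 65123/344 + 35223 = 12181835/344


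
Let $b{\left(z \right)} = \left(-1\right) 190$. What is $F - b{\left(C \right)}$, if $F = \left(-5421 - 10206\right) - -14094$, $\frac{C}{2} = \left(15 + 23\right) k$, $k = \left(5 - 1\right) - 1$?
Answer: $-1343$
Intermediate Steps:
$k = 3$ ($k = 4 - 1 = 3$)
$C = 228$ ($C = 2 \left(15 + 23\right) 3 = 2 \cdot 38 \cdot 3 = 2 \cdot 114 = 228$)
$F = -1533$ ($F = -15627 + 14094 = -1533$)
$b{\left(z \right)} = -190$
$F - b{\left(C \right)} = -1533 - -190 = -1533 + 190 = -1343$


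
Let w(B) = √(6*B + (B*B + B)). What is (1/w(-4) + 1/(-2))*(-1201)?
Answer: 1201/2 + 1201*I*√3/6 ≈ 600.5 + 346.7*I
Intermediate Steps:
w(B) = √(B² + 7*B) (w(B) = √(6*B + (B² + B)) = √(6*B + (B + B²)) = √(B² + 7*B))
(1/w(-4) + 1/(-2))*(-1201) = (1/√(-4*(7 - 4)) + 1/(-2))*(-1201) = (1/√(-4*3) + 1*(-½))*(-1201) = (1/√(-12) - ½)*(-1201) = (1/(2*I*√3) - ½)*(-1201) = (1*(-I*√3/6) - ½)*(-1201) = (-I*√3/6 - ½)*(-1201) = (-½ - I*√3/6)*(-1201) = 1201/2 + 1201*I*√3/6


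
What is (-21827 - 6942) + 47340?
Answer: 18571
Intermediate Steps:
(-21827 - 6942) + 47340 = -28769 + 47340 = 18571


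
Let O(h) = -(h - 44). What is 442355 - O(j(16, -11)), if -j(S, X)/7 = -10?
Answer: 442381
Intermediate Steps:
j(S, X) = 70 (j(S, X) = -7*(-10) = 70)
O(h) = 44 - h (O(h) = -(-44 + h) = 44 - h)
442355 - O(j(16, -11)) = 442355 - (44 - 1*70) = 442355 - (44 - 70) = 442355 - 1*(-26) = 442355 + 26 = 442381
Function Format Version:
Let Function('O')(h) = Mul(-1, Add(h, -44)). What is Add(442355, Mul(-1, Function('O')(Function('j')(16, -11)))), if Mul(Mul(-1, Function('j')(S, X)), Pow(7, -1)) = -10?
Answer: 442381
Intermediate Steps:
Function('j')(S, X) = 70 (Function('j')(S, X) = Mul(-7, -10) = 70)
Function('O')(h) = Add(44, Mul(-1, h)) (Function('O')(h) = Mul(-1, Add(-44, h)) = Add(44, Mul(-1, h)))
Add(442355, Mul(-1, Function('O')(Function('j')(16, -11)))) = Add(442355, Mul(-1, Add(44, Mul(-1, 70)))) = Add(442355, Mul(-1, Add(44, -70))) = Add(442355, Mul(-1, -26)) = Add(442355, 26) = 442381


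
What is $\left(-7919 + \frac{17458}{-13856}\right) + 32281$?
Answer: $\frac{168771207}{6928} \approx 24361.0$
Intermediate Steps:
$\left(-7919 + \frac{17458}{-13856}\right) + 32281 = \left(-7919 + 17458 \left(- \frac{1}{13856}\right)\right) + 32281 = \left(-7919 - \frac{8729}{6928}\right) + 32281 = - \frac{54871561}{6928} + 32281 = \frac{168771207}{6928}$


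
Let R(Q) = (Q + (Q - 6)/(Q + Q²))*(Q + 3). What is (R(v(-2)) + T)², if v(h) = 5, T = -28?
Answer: 30976/225 ≈ 137.67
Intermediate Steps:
R(Q) = (3 + Q)*(Q + (-6 + Q)/(Q + Q²)) (R(Q) = (Q + (-6 + Q)/(Q + Q²))*(3 + Q) = (3 + Q)*(Q + (-6 + Q)/(Q + Q²)))
(R(v(-2)) + T)² = ((-18 + 5⁴ - 3*5 + 4*5² + 4*5³)/(5*(1 + 5)) - 28)² = ((⅕)*(-18 + 625 - 15 + 4*25 + 4*125)/6 - 28)² = ((⅕)*(⅙)*(-18 + 625 - 15 + 100 + 500) - 28)² = ((⅕)*(⅙)*1192 - 28)² = (596/15 - 28)² = (176/15)² = 30976/225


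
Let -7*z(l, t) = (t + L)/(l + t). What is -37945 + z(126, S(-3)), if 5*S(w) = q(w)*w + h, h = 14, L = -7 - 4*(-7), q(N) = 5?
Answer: -167071939/4403 ≈ -37945.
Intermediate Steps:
L = 21 (L = -7 + 28 = 21)
S(w) = 14/5 + w (S(w) = (5*w + 14)/5 = (14 + 5*w)/5 = 14/5 + w)
z(l, t) = -(21 + t)/(7*(l + t)) (z(l, t) = -(t + 21)/(7*(l + t)) = -(21 + t)/(7*(l + t)))
-37945 + z(126, S(-3)) = -37945 + (-3 - (14/5 - 3)/7)/(126 + (14/5 - 3)) = -37945 + (-3 - ⅐*(-⅕))/(126 - ⅕) = -37945 + (-3 + 1/35)/(629/5) = -37945 + (5/629)*(-104/35) = -37945 - 104/4403 = -167071939/4403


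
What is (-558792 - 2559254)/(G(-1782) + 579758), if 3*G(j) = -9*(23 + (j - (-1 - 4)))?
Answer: -1559023/292510 ≈ -5.3298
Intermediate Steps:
G(j) = -84 - 3*j (G(j) = (-9*(23 + (j - (-1 - 4))))/3 = (-9*(23 + (j - 1*(-5))))/3 = (-9*(23 + (j + 5)))/3 = (-9*(23 + (5 + j)))/3 = (-9*(28 + j))/3 = (-252 - 9*j)/3 = -84 - 3*j)
(-558792 - 2559254)/(G(-1782) + 579758) = (-558792 - 2559254)/((-84 - 3*(-1782)) + 579758) = -3118046/((-84 + 5346) + 579758) = -3118046/(5262 + 579758) = -3118046/585020 = -3118046*1/585020 = -1559023/292510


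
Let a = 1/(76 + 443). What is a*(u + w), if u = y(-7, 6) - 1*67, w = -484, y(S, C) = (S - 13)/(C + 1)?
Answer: -3877/3633 ≈ -1.0672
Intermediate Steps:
y(S, C) = (-13 + S)/(1 + C)
u = -489/7 (u = (-13 - 7)/(1 + 6) - 1*67 = -20/7 - 67 = -489/7 ≈ -69.857)
a = 1/519 ≈ 0.0019268
a*(u + w) = (-489/7 - 484)/519 = (1/519)*(-3877/7) = -3877/3633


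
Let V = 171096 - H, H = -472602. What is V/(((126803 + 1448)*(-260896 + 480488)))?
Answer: 321849/14081446796 ≈ 2.2856e-5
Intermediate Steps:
V = 643698 (V = 171096 - 1*(-472602) = 171096 + 472602 = 643698)
V/(((126803 + 1448)*(-260896 + 480488))) = 643698/(((126803 + 1448)*(-260896 + 480488))) = 643698/((128251*219592)) = 643698/28162893592 = 643698*(1/28162893592) = 321849/14081446796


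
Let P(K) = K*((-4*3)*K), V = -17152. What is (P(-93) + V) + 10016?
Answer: -110924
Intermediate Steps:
P(K) = -12*K² (P(K) = K*(-12*K) = -12*K²)
(P(-93) + V) + 10016 = (-12*(-93)² - 17152) + 10016 = (-12*8649 - 17152) + 10016 = (-103788 - 17152) + 10016 = -120940 + 10016 = -110924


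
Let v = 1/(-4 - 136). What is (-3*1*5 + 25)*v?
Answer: -1/14 ≈ -0.071429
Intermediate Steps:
v = -1/140 (v = 1/(-140) = -1/140 ≈ -0.0071429)
(-3*1*5 + 25)*v = (-3*1*5 + 25)*(-1/140) = (-3*5 + 25)*(-1/140) = (-15 + 25)*(-1/140) = 10*(-1/140) = -1/14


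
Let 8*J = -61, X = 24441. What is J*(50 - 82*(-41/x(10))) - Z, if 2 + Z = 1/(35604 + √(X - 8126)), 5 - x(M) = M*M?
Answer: -26350200415047/240849415190 + √16315/1267628501 ≈ -109.41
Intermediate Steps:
J = -61/8 (J = (⅛)*(-61) = -61/8 ≈ -7.6250)
x(M) = 5 - M² (x(M) = 5 - M*M = 5 - M²)
Z = -2 + 1/(35604 + √16315) (Z = -2 + 1/(35604 + √(24441 - 8126)) = -2 + 1/(35604 + √16315) ≈ -2.0000)
J*(50 - 82*(-41/x(10))) - Z = -61*(50 - 82*(-41/(5 - 1*10²)))/8 - (-2535221398/1267628501 - √16315/1267628501) = -61*(50 - 82*(-41/(5 - 1*100)))/8 + (2535221398/1267628501 + √16315/1267628501) = -61*(50 - 82*(-41/(5 - 100)))/8 + (2535221398/1267628501 + √16315/1267628501) = -61*(50 - 82/((-95*(-1/41))))/8 + (2535221398/1267628501 + √16315/1267628501) = -61*(50 - 82/95/41)/8 + (2535221398/1267628501 + √16315/1267628501) = -61*(50 - 82*41/95)/8 + (2535221398/1267628501 + √16315/1267628501) = -61*(50 - 3362/95)/8 + (2535221398/1267628501 + √16315/1267628501) = -61/8*1388/95 + (2535221398/1267628501 + √16315/1267628501) = -21167/190 + (2535221398/1267628501 + √16315/1267628501) = -26350200415047/240849415190 + √16315/1267628501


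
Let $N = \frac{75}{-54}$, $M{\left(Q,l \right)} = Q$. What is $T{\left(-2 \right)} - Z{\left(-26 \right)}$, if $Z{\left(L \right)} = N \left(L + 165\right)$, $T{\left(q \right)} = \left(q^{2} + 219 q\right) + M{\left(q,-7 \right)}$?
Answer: $- \frac{4373}{18} \approx -242.94$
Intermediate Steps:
$T{\left(q \right)} = q^{2} + 220 q$ ($T{\left(q \right)} = \left(q^{2} + 219 q\right) + q = q^{2} + 220 q$)
$N = - \frac{25}{18}$ ($N = 75 \left(- \frac{1}{54}\right) = - \frac{25}{18} \approx -1.3889$)
$Z{\left(L \right)} = - \frac{1375}{6} - \frac{25 L}{18}$ ($Z{\left(L \right)} = - \frac{25 \left(L + 165\right)}{18} = - \frac{25 \left(165 + L\right)}{18} = - \frac{1375}{6} - \frac{25 L}{18}$)
$T{\left(-2 \right)} - Z{\left(-26 \right)} = - 2 \left(220 - 2\right) - \left(- \frac{1375}{6} - - \frac{325}{9}\right) = \left(-2\right) 218 - \left(- \frac{1375}{6} + \frac{325}{9}\right) = -436 - - \frac{3475}{18} = -436 + \frac{3475}{18} = - \frac{4373}{18}$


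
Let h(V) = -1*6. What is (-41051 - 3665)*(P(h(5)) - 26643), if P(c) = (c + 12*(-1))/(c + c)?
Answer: 1191301314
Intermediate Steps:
h(V) = -6
P(c) = (-12 + c)/(2*c) (P(c) = (c - 12)/((2*c)) = (-12 + c)*(1/(2*c)) = (-12 + c)/(2*c))
(-41051 - 3665)*(P(h(5)) - 26643) = (-41051 - 3665)*((½)*(-12 - 6)/(-6) - 26643) = -44716*((½)*(-⅙)*(-18) - 26643) = -44716*(3/2 - 26643) = -44716*(-53283/2) = 1191301314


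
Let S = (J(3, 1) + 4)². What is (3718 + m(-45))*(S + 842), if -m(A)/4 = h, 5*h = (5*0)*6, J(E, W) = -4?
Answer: 3130556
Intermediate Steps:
h = 0 (h = ((5*0)*6)/5 = (0*6)/5 = (⅕)*0 = 0)
m(A) = 0 (m(A) = -4*0 = 0)
S = 0 (S = (-4 + 4)² = 0² = 0)
(3718 + m(-45))*(S + 842) = (3718 + 0)*(0 + 842) = 3718*842 = 3130556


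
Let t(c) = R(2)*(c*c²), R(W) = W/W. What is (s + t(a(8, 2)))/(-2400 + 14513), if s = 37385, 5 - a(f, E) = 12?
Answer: 37042/12113 ≈ 3.0580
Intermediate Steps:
a(f, E) = -7 (a(f, E) = 5 - 1*12 = 5 - 12 = -7)
R(W) = 1
t(c) = c³ (t(c) = 1*(c*c²) = 1*c³ = c³)
(s + t(a(8, 2)))/(-2400 + 14513) = (37385 + (-7)³)/(-2400 + 14513) = (37385 - 343)/12113 = 37042*(1/12113) = 37042/12113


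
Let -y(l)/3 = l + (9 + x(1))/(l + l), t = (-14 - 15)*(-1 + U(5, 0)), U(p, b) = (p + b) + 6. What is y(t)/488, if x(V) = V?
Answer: 50463/28304 ≈ 1.7829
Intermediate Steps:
U(p, b) = 6 + b + p (U(p, b) = (b + p) + 6 = 6 + b + p)
t = -290 (t = (-14 - 15)*(-1 + (6 + 0 + 5)) = -29*(-1 + 11) = -29*10 = -290)
y(l) = -15/l - 3*l (y(l) = -3*(l + (9 + 1)/(l + l)) = -3*(l + 10/((2*l))) = -3*(l + 10*(1/(2*l))) = -3*(l + 5/l) = -15/l - 3*l)
y(t)/488 = (-15/(-290) - 3*(-290))/488 = (-15*(-1/290) + 870)*(1/488) = (3/58 + 870)*(1/488) = (50463/58)*(1/488) = 50463/28304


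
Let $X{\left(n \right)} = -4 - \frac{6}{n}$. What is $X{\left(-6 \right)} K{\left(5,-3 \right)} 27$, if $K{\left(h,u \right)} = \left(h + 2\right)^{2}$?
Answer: $-3969$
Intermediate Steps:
$K{\left(h,u \right)} = \left(2 + h\right)^{2}$
$X{\left(n \right)} = -4 - \frac{6}{n}$
$X{\left(-6 \right)} K{\left(5,-3 \right)} 27 = \left(-4 - \frac{6}{-6}\right) \left(2 + 5\right)^{2} \cdot 27 = \left(-4 - -1\right) 7^{2} \cdot 27 = \left(-4 + 1\right) 49 \cdot 27 = \left(-3\right) 49 \cdot 27 = \left(-147\right) 27 = -3969$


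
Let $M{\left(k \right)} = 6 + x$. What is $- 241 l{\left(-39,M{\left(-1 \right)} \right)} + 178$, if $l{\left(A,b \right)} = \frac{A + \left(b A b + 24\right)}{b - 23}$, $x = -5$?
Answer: $- \frac{4549}{11} \approx -413.55$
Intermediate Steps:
$M{\left(k \right)} = 1$ ($M{\left(k \right)} = 6 - 5 = 1$)
$l{\left(A,b \right)} = \frac{24 + A + A b^{2}}{-23 + b}$ ($l{\left(A,b \right)} = \frac{A + \left(A b b + 24\right)}{-23 + b} = \frac{A + \left(A b^{2} + 24\right)}{-23 + b} = \frac{A + \left(24 + A b^{2}\right)}{-23 + b} = \frac{24 + A + A b^{2}}{-23 + b}$)
$- 241 l{\left(-39,M{\left(-1 \right)} \right)} + 178 = - 241 \frac{24 - 39 - 39 \cdot 1^{2}}{-23 + 1} + 178 = - 241 \frac{24 - 39 - 39}{-22} + 178 = - 241 \left(- \frac{24 - 39 - 39}{22}\right) + 178 = - 241 \left(\left(- \frac{1}{22}\right) \left(-54\right)\right) + 178 = \left(-241\right) \frac{27}{11} + 178 = - \frac{6507}{11} + 178 = - \frac{4549}{11}$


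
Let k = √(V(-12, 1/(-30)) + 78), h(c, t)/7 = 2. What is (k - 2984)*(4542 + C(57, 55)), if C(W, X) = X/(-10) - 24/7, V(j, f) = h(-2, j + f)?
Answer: -94686796/7 + 63463*√23/7 ≈ -1.3483e+7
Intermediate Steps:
h(c, t) = 14 (h(c, t) = 7*2 = 14)
V(j, f) = 14
C(W, X) = -24/7 - X/10 (C(W, X) = X*(-⅒) - 24*⅐ = -X/10 - 24/7 = -24/7 - X/10)
k = 2*√23 (k = √(14 + 78) = √92 = 2*√23 ≈ 9.5917)
(k - 2984)*(4542 + C(57, 55)) = (2*√23 - 2984)*(4542 + (-24/7 - ⅒*55)) = (-2984 + 2*√23)*(4542 + (-24/7 - 11/2)) = (-2984 + 2*√23)*(4542 - 125/14) = (-2984 + 2*√23)*(63463/14) = -94686796/7 + 63463*√23/7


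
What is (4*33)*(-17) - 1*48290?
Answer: -50534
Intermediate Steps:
(4*33)*(-17) - 1*48290 = 132*(-17) - 48290 = -2244 - 48290 = -50534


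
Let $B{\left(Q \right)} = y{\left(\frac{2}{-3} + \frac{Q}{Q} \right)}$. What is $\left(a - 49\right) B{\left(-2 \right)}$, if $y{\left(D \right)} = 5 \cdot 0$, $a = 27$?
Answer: $0$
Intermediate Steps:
$y{\left(D \right)} = 0$
$B{\left(Q \right)} = 0$
$\left(a - 49\right) B{\left(-2 \right)} = \left(27 - 49\right) 0 = \left(-22\right) 0 = 0$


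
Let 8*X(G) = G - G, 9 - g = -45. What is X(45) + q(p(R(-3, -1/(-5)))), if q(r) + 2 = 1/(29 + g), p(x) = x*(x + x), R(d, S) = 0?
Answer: -165/83 ≈ -1.9880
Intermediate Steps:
g = 54 (g = 9 - 1*(-45) = 9 + 45 = 54)
p(x) = 2*x² (p(x) = x*(2*x) = 2*x²)
q(r) = -165/83 (q(r) = -2 + 1/(29 + 54) = -2 + 1/83 = -165/83)
X(G) = 0 (X(G) = (G - G)/8 = (⅛)*0 = 0)
X(45) + q(p(R(-3, -1/(-5)))) = 0 - 165/83 = -165/83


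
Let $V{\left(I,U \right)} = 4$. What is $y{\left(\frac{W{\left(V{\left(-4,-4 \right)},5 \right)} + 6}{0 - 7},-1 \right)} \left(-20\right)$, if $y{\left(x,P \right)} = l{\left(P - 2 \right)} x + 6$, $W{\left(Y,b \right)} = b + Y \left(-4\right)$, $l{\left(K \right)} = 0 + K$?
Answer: $- \frac{540}{7} \approx -77.143$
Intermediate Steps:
$l{\left(K \right)} = K$
$W{\left(Y,b \right)} = b - 4 Y$
$y{\left(x,P \right)} = 6 + x \left(-2 + P\right)$ ($y{\left(x,P \right)} = \left(P - 2\right) x + 6 = \left(-2 + P\right) x + 6 = x \left(-2 + P\right) + 6 = 6 + x \left(-2 + P\right)$)
$y{\left(\frac{W{\left(V{\left(-4,-4 \right)},5 \right)} + 6}{0 - 7},-1 \right)} \left(-20\right) = \left(6 + \frac{\left(5 - 16\right) + 6}{0 - 7} \left(-2 - 1\right)\right) \left(-20\right) = \left(6 + \frac{\left(5 - 16\right) + 6}{-7} \left(-3\right)\right) \left(-20\right) = \left(6 + \left(-11 + 6\right) \left(- \frac{1}{7}\right) \left(-3\right)\right) \left(-20\right) = \left(6 + \left(-5\right) \left(- \frac{1}{7}\right) \left(-3\right)\right) \left(-20\right) = \left(6 + \frac{5}{7} \left(-3\right)\right) \left(-20\right) = \left(6 - \frac{15}{7}\right) \left(-20\right) = \frac{27}{7} \left(-20\right) = - \frac{540}{7}$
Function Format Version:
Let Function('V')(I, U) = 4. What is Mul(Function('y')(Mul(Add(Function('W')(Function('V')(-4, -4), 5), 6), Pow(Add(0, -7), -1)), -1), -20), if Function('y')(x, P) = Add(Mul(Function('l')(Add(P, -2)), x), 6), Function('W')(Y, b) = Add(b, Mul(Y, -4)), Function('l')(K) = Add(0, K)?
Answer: Rational(-540, 7) ≈ -77.143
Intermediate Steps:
Function('l')(K) = K
Function('W')(Y, b) = Add(b, Mul(-4, Y))
Function('y')(x, P) = Add(6, Mul(x, Add(-2, P))) (Function('y')(x, P) = Add(Mul(Add(P, -2), x), 6) = Add(Mul(Add(-2, P), x), 6) = Add(Mul(x, Add(-2, P)), 6) = Add(6, Mul(x, Add(-2, P))))
Mul(Function('y')(Mul(Add(Function('W')(Function('V')(-4, -4), 5), 6), Pow(Add(0, -7), -1)), -1), -20) = Mul(Add(6, Mul(Mul(Add(Add(5, Mul(-4, 4)), 6), Pow(Add(0, -7), -1)), Add(-2, -1))), -20) = Mul(Add(6, Mul(Mul(Add(Add(5, -16), 6), Pow(-7, -1)), -3)), -20) = Mul(Add(6, Mul(Mul(Add(-11, 6), Rational(-1, 7)), -3)), -20) = Mul(Add(6, Mul(Mul(-5, Rational(-1, 7)), -3)), -20) = Mul(Add(6, Mul(Rational(5, 7), -3)), -20) = Mul(Add(6, Rational(-15, 7)), -20) = Mul(Rational(27, 7), -20) = Rational(-540, 7)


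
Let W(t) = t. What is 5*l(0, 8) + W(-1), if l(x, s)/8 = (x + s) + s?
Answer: 639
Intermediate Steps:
l(x, s) = 8*x + 16*s (l(x, s) = 8*((x + s) + s) = 8*((s + x) + s) = 8*(x + 2*s) = 8*x + 16*s)
5*l(0, 8) + W(-1) = 5*(8*0 + 16*8) - 1 = 5*(0 + 128) - 1 = 5*128 - 1 = 640 - 1 = 639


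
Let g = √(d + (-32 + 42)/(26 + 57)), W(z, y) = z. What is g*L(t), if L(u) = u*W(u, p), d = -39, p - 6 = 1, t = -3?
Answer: 9*I*√267841/83 ≈ 56.118*I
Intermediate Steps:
p = 7 (p = 6 + 1 = 7)
L(u) = u² (L(u) = u*u = u²)
g = I*√267841/83 (g = √(-39 + (-32 + 42)/(26 + 57)) = √(-39 + 10/83) = √(-3227/83) = I*√267841/83 ≈ 6.2353*I)
g*L(t) = (I*√267841/83)*(-3)² = (I*√267841/83)*9 = 9*I*√267841/83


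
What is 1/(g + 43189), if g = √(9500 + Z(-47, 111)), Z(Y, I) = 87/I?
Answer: 1597993/69015368148 - √13006573/69015368148 ≈ 2.3102e-5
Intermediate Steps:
g = √13006573/37 (g = √(9500 + 87/111) = √(9500 + 87*(1/111)) = √(9500 + 29/37) = √(351529/37) = √13006573/37 ≈ 97.472)
1/(g + 43189) = 1/(√13006573/37 + 43189) = 1/(43189 + √13006573/37)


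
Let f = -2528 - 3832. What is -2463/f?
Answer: 821/2120 ≈ 0.38726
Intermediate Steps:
f = -6360
-2463/f = -2463/(-6360) = -2463*(-1/6360) = 821/2120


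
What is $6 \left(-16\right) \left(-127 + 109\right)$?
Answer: $1728$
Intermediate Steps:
$6 \left(-16\right) \left(-127 + 109\right) = \left(-96\right) \left(-18\right) = 1728$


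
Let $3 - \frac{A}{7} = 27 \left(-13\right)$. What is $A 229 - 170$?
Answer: $567292$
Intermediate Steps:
$A = 2478$ ($A = 21 - 7 \cdot 27 \left(-13\right) = 21 - -2457 = 21 + 2457 = 2478$)
$A 229 - 170 = 2478 \cdot 229 - 170 = 567462 - 170 = 567292$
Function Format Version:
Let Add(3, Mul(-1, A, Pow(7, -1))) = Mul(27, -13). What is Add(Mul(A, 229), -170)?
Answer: 567292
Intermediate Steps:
A = 2478 (A = Add(21, Mul(-7, Mul(27, -13))) = Add(21, Mul(-7, -351)) = Add(21, 2457) = 2478)
Add(Mul(A, 229), -170) = Add(Mul(2478, 229), -170) = Add(567462, -170) = 567292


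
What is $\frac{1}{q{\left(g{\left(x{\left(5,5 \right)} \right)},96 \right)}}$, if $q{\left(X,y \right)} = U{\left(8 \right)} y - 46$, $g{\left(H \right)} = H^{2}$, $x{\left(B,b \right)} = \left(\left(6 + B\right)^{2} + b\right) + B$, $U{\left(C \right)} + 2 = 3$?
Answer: $\frac{1}{50} \approx 0.02$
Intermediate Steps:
$U{\left(C \right)} = 1$ ($U{\left(C \right)} = -2 + 3 = 1$)
$x{\left(B,b \right)} = B + b + \left(6 + B\right)^{2}$ ($x{\left(B,b \right)} = \left(b + \left(6 + B\right)^{2}\right) + B = B + b + \left(6 + B\right)^{2}$)
$q{\left(X,y \right)} = -46 + y$ ($q{\left(X,y \right)} = 1 y - 46 = y - 46 = -46 + y$)
$\frac{1}{q{\left(g{\left(x{\left(5,5 \right)} \right)},96 \right)}} = \frac{1}{-46 + 96} = \frac{1}{50}$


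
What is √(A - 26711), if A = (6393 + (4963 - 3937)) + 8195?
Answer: 9*I*√137 ≈ 105.34*I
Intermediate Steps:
A = 15614 (A = (6393 + 1026) + 8195 = 7419 + 8195 = 15614)
√(A - 26711) = √(15614 - 26711) = √(-11097) = 9*I*√137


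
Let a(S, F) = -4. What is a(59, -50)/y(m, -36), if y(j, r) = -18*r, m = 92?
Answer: -1/162 ≈ -0.0061728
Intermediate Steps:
a(59, -50)/y(m, -36) = -4/((-18*(-36))) = -4/648 = -4*1/648 = -1/162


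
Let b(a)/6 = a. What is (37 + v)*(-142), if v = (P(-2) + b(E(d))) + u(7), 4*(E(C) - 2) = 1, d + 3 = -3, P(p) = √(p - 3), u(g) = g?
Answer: -8165 - 142*I*√5 ≈ -8165.0 - 317.52*I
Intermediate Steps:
P(p) = √(-3 + p)
d = -6 (d = -3 - 3 = -6)
E(C) = 9/4 (E(C) = 2 + (¼)*1 = 2 + ¼ = 9/4)
b(a) = 6*a
v = 41/2 + I*√5 (v = (√(-3 - 2) + 6*(9/4)) + 7 = (√(-5) + 27/2) + 7 = (I*√5 + 27/2) + 7 = (27/2 + I*√5) + 7 = 41/2 + I*√5 ≈ 20.5 + 2.2361*I)
(37 + v)*(-142) = (37 + (41/2 + I*√5))*(-142) = (115/2 + I*√5)*(-142) = -8165 - 142*I*√5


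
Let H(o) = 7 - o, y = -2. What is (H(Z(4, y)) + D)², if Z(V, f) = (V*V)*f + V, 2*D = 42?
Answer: 3136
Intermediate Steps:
D = 21 (D = (½)*42 = 21)
Z(V, f) = V + f*V² (Z(V, f) = V²*f + V = f*V² + V = V + f*V²)
(H(Z(4, y)) + D)² = ((7 - 4*(1 + 4*(-2))) + 21)² = ((7 - 4*(1 - 8)) + 21)² = ((7 - 4*(-7)) + 21)² = ((7 - 1*(-28)) + 21)² = ((7 + 28) + 21)² = (35 + 21)² = 56² = 3136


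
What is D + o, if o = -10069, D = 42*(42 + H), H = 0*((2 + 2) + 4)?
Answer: -8305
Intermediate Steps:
H = 0 (H = 0*(4 + 4) = 0*8 = 0)
D = 1764 (D = 42*(42 + 0) = 42*42 = 1764)
D + o = 1764 - 10069 = -8305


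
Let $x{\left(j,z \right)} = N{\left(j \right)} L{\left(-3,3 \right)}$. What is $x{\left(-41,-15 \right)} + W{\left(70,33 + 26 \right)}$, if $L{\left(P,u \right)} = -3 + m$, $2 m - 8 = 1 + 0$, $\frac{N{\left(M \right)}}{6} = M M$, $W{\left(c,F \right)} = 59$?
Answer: $15188$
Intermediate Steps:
$N{\left(M \right)} = 6 M^{2}$ ($N{\left(M \right)} = 6 M M = 6 M^{2}$)
$m = \frac{9}{2}$ ($m = 4 + \frac{1 + 0}{2} = 4 + \frac{1}{2} \cdot 1 = 4 + \frac{1}{2} = \frac{9}{2} \approx 4.5$)
$L{\left(P,u \right)} = \frac{3}{2}$ ($L{\left(P,u \right)} = -3 + \frac{9}{2} = \frac{3}{2}$)
$x{\left(j,z \right)} = 9 j^{2}$ ($x{\left(j,z \right)} = 6 j^{2} \cdot \frac{3}{2} = 9 j^{2}$)
$x{\left(-41,-15 \right)} + W{\left(70,33 + 26 \right)} = 9 \left(-41\right)^{2} + 59 = 9 \cdot 1681 + 59 = 15129 + 59 = 15188$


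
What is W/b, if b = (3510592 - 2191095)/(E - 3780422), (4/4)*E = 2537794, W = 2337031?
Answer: -2904060157468/1319497 ≈ -2.2009e+6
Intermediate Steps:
E = 2537794
b = -1319497/1242628 (b = (3510592 - 2191095)/(2537794 - 3780422) = 1319497/(-1242628) = 1319497*(-1/1242628) = -1319497/1242628 ≈ -1.0619)
W/b = 2337031/(-1319497/1242628) = 2337031*(-1242628/1319497) = -2904060157468/1319497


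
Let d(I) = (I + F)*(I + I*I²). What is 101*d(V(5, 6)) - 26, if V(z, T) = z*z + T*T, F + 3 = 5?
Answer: 1444668220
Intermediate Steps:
F = 2 (F = -3 + 5 = 2)
V(z, T) = T² + z² (V(z, T) = z² + T² = T² + z²)
d(I) = (2 + I)*(I + I³) (d(I) = (I + 2)*(I + I*I²) = (2 + I)*(I + I³))
101*d(V(5, 6)) - 26 = 101*((6² + 5²)*(2 + (6² + 5²) + (6² + 5²)³ + 2*(6² + 5²)²)) - 26 = 101*((36 + 25)*(2 + (36 + 25) + (36 + 25)³ + 2*(36 + 25)²)) - 26 = 101*(61*(2 + 61 + 61³ + 2*61²)) - 26 = 101*(61*(2 + 61 + 226981 + 2*3721)) - 26 = 101*(61*(2 + 61 + 226981 + 7442)) - 26 = 101*(61*234486) - 26 = 101*14303646 - 26 = 1444668246 - 26 = 1444668220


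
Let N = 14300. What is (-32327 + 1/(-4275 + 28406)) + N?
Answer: -435009536/24131 ≈ -18027.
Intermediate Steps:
(-32327 + 1/(-4275 + 28406)) + N = (-32327 + 1/(-4275 + 28406)) + 14300 = (-32327 + 1/24131) + 14300 = -780082836/24131 + 14300 = -435009536/24131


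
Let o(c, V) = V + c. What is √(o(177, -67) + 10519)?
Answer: 3*√1181 ≈ 103.10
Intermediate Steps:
√(o(177, -67) + 10519) = √((-67 + 177) + 10519) = √(110 + 10519) = √10629 = 3*√1181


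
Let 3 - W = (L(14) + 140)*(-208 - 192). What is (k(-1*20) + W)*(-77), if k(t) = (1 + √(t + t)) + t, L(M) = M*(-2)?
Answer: -3448368 - 154*I*√10 ≈ -3.4484e+6 - 486.99*I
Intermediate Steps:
L(M) = -2*M
k(t) = 1 + t + √2*√t (k(t) = (1 + √(2*t)) + t = (1 + √2*√t) + t = 1 + t + √2*√t)
W = 44803 (W = 3 - (-2*14 + 140)*(-208 - 192) = 3 - (-28 + 140)*(-400) = 3 - 112*(-400) = 3 - 1*(-44800) = 3 + 44800 = 44803)
(k(-1*20) + W)*(-77) = ((1 - 1*20 + √2*√(-1*20)) + 44803)*(-77) = ((1 - 20 + √2*√(-20)) + 44803)*(-77) = ((1 - 20 + √2*(2*I*√5)) + 44803)*(-77) = ((1 - 20 + 2*I*√10) + 44803)*(-77) = ((-19 + 2*I*√10) + 44803)*(-77) = (44784 + 2*I*√10)*(-77) = -3448368 - 154*I*√10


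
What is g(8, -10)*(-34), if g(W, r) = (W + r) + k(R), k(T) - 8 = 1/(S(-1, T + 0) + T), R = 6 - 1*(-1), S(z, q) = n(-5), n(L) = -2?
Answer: -1054/5 ≈ -210.80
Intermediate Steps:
S(z, q) = -2
R = 7 (R = 6 + 1 = 7)
k(T) = 8 + 1/(-2 + T)
g(W, r) = 41/5 + W + r (g(W, r) = (W + r) + (-15 + 8*7)/(-2 + 7) = (W + r) + (-15 + 56)/5 = (W + r) + (⅕)*41 = (W + r) + 41/5 = 41/5 + W + r)
g(8, -10)*(-34) = (41/5 + 8 - 10)*(-34) = (31/5)*(-34) = -1054/5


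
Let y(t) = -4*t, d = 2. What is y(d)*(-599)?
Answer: 4792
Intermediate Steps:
y(d)*(-599) = -4*2*(-599) = -8*(-599) = 4792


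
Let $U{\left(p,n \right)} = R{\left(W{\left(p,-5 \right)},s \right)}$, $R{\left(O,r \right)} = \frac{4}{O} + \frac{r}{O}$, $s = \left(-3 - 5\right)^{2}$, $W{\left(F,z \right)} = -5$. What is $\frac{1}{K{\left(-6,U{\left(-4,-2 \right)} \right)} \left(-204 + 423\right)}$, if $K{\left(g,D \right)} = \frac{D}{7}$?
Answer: $- \frac{35}{14892} \approx -0.0023503$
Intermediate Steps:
$s = 64$ ($s = \left(-8\right)^{2} = 64$)
$U{\left(p,n \right)} = - \frac{68}{5}$ ($U{\left(p,n \right)} = \frac{4 + 64}{-5} = \left(- \frac{1}{5}\right) 68 = - \frac{68}{5}$)
$K{\left(g,D \right)} = \frac{D}{7}$ ($K{\left(g,D \right)} = D \frac{1}{7} = \frac{D}{7}$)
$\frac{1}{K{\left(-6,U{\left(-4,-2 \right)} \right)} \left(-204 + 423\right)} = \frac{1}{\frac{1}{7} \left(- \frac{68}{5}\right) \left(-204 + 423\right)} = \frac{1}{\left(- \frac{68}{35}\right) 219} = \frac{1}{- \frac{14892}{35}} = - \frac{35}{14892}$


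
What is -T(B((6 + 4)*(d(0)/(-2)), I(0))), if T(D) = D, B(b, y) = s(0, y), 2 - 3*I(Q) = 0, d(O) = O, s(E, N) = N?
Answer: -⅔ ≈ -0.66667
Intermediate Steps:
I(Q) = ⅔ (I(Q) = ⅔ - ⅓*0 = ⅔ + 0 = ⅔)
B(b, y) = y
-T(B((6 + 4)*(d(0)/(-2)), I(0))) = -1*⅔ = -⅔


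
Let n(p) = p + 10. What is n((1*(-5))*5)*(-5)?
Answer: 75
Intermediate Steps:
n(p) = 10 + p
n((1*(-5))*5)*(-5) = (10 + (1*(-5))*5)*(-5) = (10 - 5*5)*(-5) = (10 - 25)*(-5) = -15*(-5) = 75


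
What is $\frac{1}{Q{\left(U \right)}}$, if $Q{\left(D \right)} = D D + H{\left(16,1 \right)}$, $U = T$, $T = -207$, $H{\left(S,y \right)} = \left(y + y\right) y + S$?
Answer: $\frac{1}{42867} \approx 2.3328 \cdot 10^{-5}$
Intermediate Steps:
$H{\left(S,y \right)} = S + 2 y^{2}$ ($H{\left(S,y \right)} = 2 y y + S = 2 y^{2} + S = S + 2 y^{2}$)
$U = -207$
$Q{\left(D \right)} = 18 + D^{2}$ ($Q{\left(D \right)} = D D + \left(16 + 2 \cdot 1^{2}\right) = D^{2} + \left(16 + 2 \cdot 1\right) = D^{2} + \left(16 + 2\right) = D^{2} + 18 = 18 + D^{2}$)
$\frac{1}{Q{\left(U \right)}} = \frac{1}{18 + \left(-207\right)^{2}} = \frac{1}{18 + 42849} = \frac{1}{42867}$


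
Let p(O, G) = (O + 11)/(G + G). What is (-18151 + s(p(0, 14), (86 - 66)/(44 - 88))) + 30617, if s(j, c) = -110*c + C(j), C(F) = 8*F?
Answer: 87634/7 ≈ 12519.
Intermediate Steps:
p(O, G) = (11 + O)/(2*G) (p(O, G) = (11 + O)/((2*G)) = (11 + O)*(1/(2*G)) = (11 + O)/(2*G))
s(j, c) = -110*c + 8*j
(-18151 + s(p(0, 14), (86 - 66)/(44 - 88))) + 30617 = (-18151 + (-110*(86 - 66)/(44 - 88) + 8*((½)*(11 + 0)/14))) + 30617 = (-18151 + (-2200/(-44) + 8*((½)*(1/14)*11))) + 30617 = (-18151 + (-2200*(-1)/44 + 8*(11/28))) + 30617 = (-18151 + (-110*(-5/11) + 22/7)) + 30617 = (-18151 + (50 + 22/7)) + 30617 = (-18151 + 372/7) + 30617 = -126685/7 + 30617 = 87634/7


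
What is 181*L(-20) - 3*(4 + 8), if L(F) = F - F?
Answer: -36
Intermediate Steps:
L(F) = 0
181*L(-20) - 3*(4 + 8) = 181*0 - 3*(4 + 8) = 0 - 3*12 = 0 - 36 = -36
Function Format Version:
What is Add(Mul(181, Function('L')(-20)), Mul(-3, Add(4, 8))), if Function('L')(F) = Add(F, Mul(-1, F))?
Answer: -36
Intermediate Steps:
Function('L')(F) = 0
Add(Mul(181, Function('L')(-20)), Mul(-3, Add(4, 8))) = Add(Mul(181, 0), Mul(-3, Add(4, 8))) = Add(0, Mul(-3, 12)) = Add(0, -36) = -36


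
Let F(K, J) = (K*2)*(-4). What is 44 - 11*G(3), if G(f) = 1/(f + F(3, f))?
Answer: 935/21 ≈ 44.524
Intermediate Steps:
F(K, J) = -8*K (F(K, J) = (2*K)*(-4) = -8*K)
G(f) = 1/(-24 + f) (G(f) = 1/(f - 8*3) = 1/(f - 24) = 1/(-24 + f))
44 - 11*G(3) = 44 - 11/(-24 + 3) = 44 - 11/(-21) = 44 - 11*(-1/21) = 44 + 11/21 = 935/21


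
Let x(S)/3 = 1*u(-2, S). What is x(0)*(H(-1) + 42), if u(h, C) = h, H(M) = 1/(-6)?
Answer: -251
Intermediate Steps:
H(M) = -1/6
x(S) = -6 (x(S) = 3*(1*(-2)) = 3*(-2) = -6)
x(0)*(H(-1) + 42) = -6*(-1/6 + 42) = -6*251/6 = -251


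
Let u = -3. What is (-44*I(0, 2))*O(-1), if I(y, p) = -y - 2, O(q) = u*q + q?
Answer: 176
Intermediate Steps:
O(q) = -2*q (O(q) = -3*q + q = -2*q)
I(y, p) = -2 - y
(-44*I(0, 2))*O(-1) = (-44*(-2 - 1*0))*(-2*(-1)) = -44*(-2 + 0)*2 = -44*(-2)*2 = 88*2 = 176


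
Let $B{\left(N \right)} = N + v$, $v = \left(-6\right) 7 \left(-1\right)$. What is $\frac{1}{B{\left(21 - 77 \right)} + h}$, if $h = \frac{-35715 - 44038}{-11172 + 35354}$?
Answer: $- \frac{24182}{418301} \approx -0.05781$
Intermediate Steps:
$v = 42$ ($v = \left(-42\right) \left(-1\right) = 42$)
$h = - \frac{79753}{24182} \approx -3.298$
$B{\left(N \right)} = 42 + N$ ($B{\left(N \right)} = N + 42 = 42 + N$)
$\frac{1}{B{\left(21 - 77 \right)} + h} = \frac{1}{\left(42 + \left(21 - 77\right)\right) - \frac{79753}{24182}} = \frac{1}{\left(42 - 56\right) - \frac{79753}{24182}} = \frac{1}{-14 - \frac{79753}{24182}} = \frac{1}{- \frac{418301}{24182}} = - \frac{24182}{418301}$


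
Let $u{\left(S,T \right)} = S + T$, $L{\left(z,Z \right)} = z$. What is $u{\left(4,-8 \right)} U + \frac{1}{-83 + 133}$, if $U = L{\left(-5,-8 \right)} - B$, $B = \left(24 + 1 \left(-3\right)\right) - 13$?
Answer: $\frac{2601}{50} \approx 52.02$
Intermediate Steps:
$B = 8$ ($B = \left(24 - 3\right) - 13 = 21 - 13 = 8$)
$U = -13$ ($U = -5 - 8 = -13$)
$u{\left(4,-8 \right)} U + \frac{1}{-83 + 133} = \left(4 - 8\right) \left(-13\right) + \frac{1}{-83 + 133} = \left(-4\right) \left(-13\right) + \frac{1}{50} = 52 + \frac{1}{50} = \frac{2601}{50}$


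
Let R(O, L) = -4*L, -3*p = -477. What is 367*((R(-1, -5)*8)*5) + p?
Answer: 293759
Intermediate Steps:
p = 159 (p = -1/3*(-477) = 159)
367*((R(-1, -5)*8)*5) + p = 367*((-4*(-5)*8)*5) + 159 = 367*((20*8)*5) + 159 = 367*(160*5) + 159 = 367*800 + 159 = 293600 + 159 = 293759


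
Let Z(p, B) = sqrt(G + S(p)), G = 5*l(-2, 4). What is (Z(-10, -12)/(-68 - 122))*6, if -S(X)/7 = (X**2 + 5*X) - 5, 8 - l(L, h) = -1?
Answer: -9*I*sqrt(30)/95 ≈ -0.5189*I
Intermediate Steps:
l(L, h) = 9 (l(L, h) = 8 - 1*(-1) = 8 + 1 = 9)
S(X) = 35 - 35*X - 7*X**2 (S(X) = -7*((X**2 + 5*X) - 5) = -7*(-5 + X**2 + 5*X) = 35 - 35*X - 7*X**2)
G = 45 (G = 5*9 = 45)
Z(p, B) = sqrt(80 - 35*p - 7*p**2) (Z(p, B) = sqrt(45 + (35 - 35*p - 7*p**2)) = sqrt(80 - 35*p - 7*p**2))
(Z(-10, -12)/(-68 - 122))*6 = (sqrt(80 - 35*(-10) - 7*(-10)**2)/(-68 - 122))*6 = (sqrt(80 + 350 - 7*100)/(-190))*6 = (sqrt(80 + 350 - 700)*(-1/190))*6 = (sqrt(-270)*(-1/190))*6 = ((3*I*sqrt(30))*(-1/190))*6 = -3*I*sqrt(30)/190*6 = -9*I*sqrt(30)/95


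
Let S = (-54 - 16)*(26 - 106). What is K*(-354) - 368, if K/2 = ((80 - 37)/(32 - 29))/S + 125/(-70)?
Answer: 1252263/1400 ≈ 894.47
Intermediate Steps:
S = 5600 (S = -70*(-80) = 5600)
K = -29957/8400 (K = 2*(((80 - 37)/(32 - 29))/5600 + 125/(-70)) = 2*((43/3)*(1/5600) + 125*(-1/70)) = 2*((43*(⅓))*(1/5600) - 25/14) = 2*((43/3)*(1/5600) - 25/14) = 2*(43/16800 - 25/14) = 2*(-29957/16800) = -29957/8400 ≈ -3.5663)
K*(-354) - 368 = -29957/8400*(-354) - 368 = 1767463/1400 - 368 = 1252263/1400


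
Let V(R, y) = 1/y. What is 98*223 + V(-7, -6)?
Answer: 131123/6 ≈ 21854.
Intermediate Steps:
98*223 + V(-7, -6) = 98*223 + 1/(-6) = 21854 - ⅙ = 131123/6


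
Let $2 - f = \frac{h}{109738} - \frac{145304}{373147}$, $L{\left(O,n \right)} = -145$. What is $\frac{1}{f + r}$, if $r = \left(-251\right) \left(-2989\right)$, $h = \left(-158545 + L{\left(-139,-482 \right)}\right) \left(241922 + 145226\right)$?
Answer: $\frac{20474202743}{26823020153111059} \approx 7.6331 \cdot 10^{-7}$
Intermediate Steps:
$h = -61436516120$ ($h = \left(-158545 - 145\right) \left(241922 + 145226\right) = \left(-158690\right) 387148 = -61436516120$)
$r = 750239$
$f = \frac{11462474761405482}{20474202743}$ ($f = 2 - \left(- \frac{61436516120}{109738} - \frac{145304}{373147}\right) = 2 - \left(\left(-61436516120\right) \frac{1}{109738} - \frac{145304}{373147}\right) = 2 - \left(- \frac{30718258060}{54869} - \frac{145304}{373147}\right) = 2 - - \frac{11462433812999996}{20474202743} = 2 + \frac{11462433812999996}{20474202743} = \frac{11462474761405482}{20474202743} \approx 5.5985 \cdot 10^{5}$)
$\frac{1}{f + r} = \frac{1}{\frac{11462474761405482}{20474202743} + 750239} = \frac{1}{\frac{26823020153111059}{20474202743}} = \frac{20474202743}{26823020153111059}$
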